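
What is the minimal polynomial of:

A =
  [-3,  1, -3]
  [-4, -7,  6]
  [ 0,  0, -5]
x^2 + 10*x + 25

The characteristic polynomial is χ_A(x) = (x + 5)^3, so the eigenvalues are known. The minimal polynomial is
  m_A(x) = Π_λ (x − λ)^{k_λ}
where k_λ is the size of the *largest* Jordan block for λ (equivalently, the smallest k with (A − λI)^k v = 0 for every generalised eigenvector v of λ).

  λ = -5: largest Jordan block has size 2, contributing (x + 5)^2

So m_A(x) = (x + 5)^2 = x^2 + 10*x + 25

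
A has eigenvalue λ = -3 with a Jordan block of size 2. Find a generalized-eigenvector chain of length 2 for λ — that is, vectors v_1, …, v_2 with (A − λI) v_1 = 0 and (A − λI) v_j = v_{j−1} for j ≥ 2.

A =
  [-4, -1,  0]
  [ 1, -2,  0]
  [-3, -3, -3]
A Jordan chain for λ = -3 of length 2:
v_1 = (-1, 1, -3)ᵀ
v_2 = (1, 0, 0)ᵀ

Let N = A − (-3)·I. We want v_2 with N^2 v_2 = 0 but N^1 v_2 ≠ 0; then v_{j-1} := N · v_j for j = 2, …, 2.

Pick v_2 = (1, 0, 0)ᵀ.
Then v_1 = N · v_2 = (-1, 1, -3)ᵀ.

Sanity check: (A − (-3)·I) v_1 = (0, 0, 0)ᵀ = 0. ✓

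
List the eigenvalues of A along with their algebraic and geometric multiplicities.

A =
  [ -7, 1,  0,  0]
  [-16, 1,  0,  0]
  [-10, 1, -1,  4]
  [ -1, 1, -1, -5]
λ = -3: alg = 4, geom = 2

Step 1 — factor the characteristic polynomial to read off the algebraic multiplicities:
  χ_A(x) = (x + 3)^4

Step 2 — compute geometric multiplicities via the rank-nullity identity g(λ) = n − rank(A − λI):
  rank(A − (-3)·I) = 2, so dim ker(A − (-3)·I) = n − 2 = 2

Summary:
  λ = -3: algebraic multiplicity = 4, geometric multiplicity = 2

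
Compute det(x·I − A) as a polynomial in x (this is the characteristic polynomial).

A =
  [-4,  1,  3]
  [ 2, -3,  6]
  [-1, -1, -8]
x^3 + 15*x^2 + 75*x + 125

Expanding det(x·I − A) (e.g. by cofactor expansion or by noting that A is similar to its Jordan form J, which has the same characteristic polynomial as A) gives
  χ_A(x) = x^3 + 15*x^2 + 75*x + 125
which factors as (x + 5)^3. The eigenvalues (with algebraic multiplicities) are λ = -5 with multiplicity 3.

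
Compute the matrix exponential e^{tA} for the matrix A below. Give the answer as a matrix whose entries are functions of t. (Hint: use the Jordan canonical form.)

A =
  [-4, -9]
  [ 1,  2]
e^{tA} =
  [-3*t*exp(-t) + exp(-t), -9*t*exp(-t)]
  [t*exp(-t), 3*t*exp(-t) + exp(-t)]

Strategy: write A = P · J · P⁻¹ where J is a Jordan canonical form, so e^{tA} = P · e^{tJ} · P⁻¹, and e^{tJ} can be computed block-by-block.

A has Jordan form
J =
  [-1,  1]
  [ 0, -1]
(up to reordering of blocks).

Per-block formulas:
  For a 2×2 Jordan block J_2(-1): exp(t · J_2(-1)) = e^(-1t)·(I + t·N), where N is the 2×2 nilpotent shift.

After assembling e^{tJ} and conjugating by P, we get:

e^{tA} =
  [-3*t*exp(-t) + exp(-t), -9*t*exp(-t)]
  [t*exp(-t), 3*t*exp(-t) + exp(-t)]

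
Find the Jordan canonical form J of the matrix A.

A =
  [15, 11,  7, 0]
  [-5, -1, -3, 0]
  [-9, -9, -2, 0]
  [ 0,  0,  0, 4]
J_3(4) ⊕ J_1(4)

The characteristic polynomial is
  det(x·I − A) = x^4 - 16*x^3 + 96*x^2 - 256*x + 256 = (x - 4)^4

Eigenvalues and multiplicities (the geometric multiplicity of λ is n − rank(A − λI), which equals the number of Jordan blocks for λ):
  λ = 4: algebraic multiplicity = 4, geometric multiplicity = 2

Determining the block sizes for each eigenvalue:
  λ = 4: with am = 4 and gm = 2, the partition is not yet determined (e.g. several partitions of 4 into 2 parts exist). Let N = A − (4)·I. Computing rank(N^1) = 2, rank(N^2) = 1, rank(N^3) = 0; the number of blocks of size ≥ j is rank(N^{j−1}) − rank(N^j), giving [2, 1, 1]. So we have 1 block(s) of size 3, 1 block(s) of size 1 → block sizes [3, 1]

Assembling the blocks gives a Jordan form
J =
  [4, 1, 0, 0]
  [0, 4, 1, 0]
  [0, 0, 4, 0]
  [0, 0, 0, 4]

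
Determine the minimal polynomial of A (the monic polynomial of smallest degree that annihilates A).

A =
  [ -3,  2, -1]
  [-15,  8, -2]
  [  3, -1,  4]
x^3 - 9*x^2 + 27*x - 27

The characteristic polynomial is χ_A(x) = (x - 3)^3, so the eigenvalues are known. The minimal polynomial is
  m_A(x) = Π_λ (x − λ)^{k_λ}
where k_λ is the size of the *largest* Jordan block for λ (equivalently, the smallest k with (A − λI)^k v = 0 for every generalised eigenvector v of λ).

  λ = 3: largest Jordan block has size 3, contributing (x − 3)^3

So m_A(x) = (x - 3)^3 = x^3 - 9*x^2 + 27*x - 27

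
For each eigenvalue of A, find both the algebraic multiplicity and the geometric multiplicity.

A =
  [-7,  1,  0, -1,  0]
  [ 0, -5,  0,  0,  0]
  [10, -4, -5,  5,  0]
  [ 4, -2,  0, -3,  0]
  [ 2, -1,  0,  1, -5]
λ = -5: alg = 5, geom = 3

Step 1 — factor the characteristic polynomial to read off the algebraic multiplicities:
  χ_A(x) = (x + 5)^5

Step 2 — compute geometric multiplicities via the rank-nullity identity g(λ) = n − rank(A − λI):
  rank(A − (-5)·I) = 2, so dim ker(A − (-5)·I) = n − 2 = 3

Summary:
  λ = -5: algebraic multiplicity = 5, geometric multiplicity = 3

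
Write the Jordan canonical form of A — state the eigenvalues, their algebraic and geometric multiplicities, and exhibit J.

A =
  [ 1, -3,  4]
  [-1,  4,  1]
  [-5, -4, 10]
J_3(5)

The characteristic polynomial is
  det(x·I − A) = x^3 - 15*x^2 + 75*x - 125 = (x - 5)^3

Eigenvalues and multiplicities (the geometric multiplicity of λ is n − rank(A − λI), which equals the number of Jordan blocks for λ):
  λ = 5: algebraic multiplicity = 3, geometric multiplicity = 1

Determining the block sizes for each eigenvalue:
  λ = 5: one block (gm = 1), so the single block has size am = 3 → block sizes [3]

Assembling the blocks gives a Jordan form
J =
  [5, 1, 0]
  [0, 5, 1]
  [0, 0, 5]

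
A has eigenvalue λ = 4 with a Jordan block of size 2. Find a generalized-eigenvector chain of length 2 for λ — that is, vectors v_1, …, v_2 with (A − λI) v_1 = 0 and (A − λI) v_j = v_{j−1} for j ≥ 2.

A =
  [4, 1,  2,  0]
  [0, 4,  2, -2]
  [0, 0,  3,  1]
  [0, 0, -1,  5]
A Jordan chain for λ = 4 of length 2:
v_1 = (1, 0, 0, 0)ᵀ
v_2 = (0, 1, 0, 0)ᵀ

Let N = A − (4)·I. We want v_2 with N^2 v_2 = 0 but N^1 v_2 ≠ 0; then v_{j-1} := N · v_j for j = 2, …, 2.

Pick v_2 = (0, 1, 0, 0)ᵀ.
Then v_1 = N · v_2 = (1, 0, 0, 0)ᵀ.

Sanity check: (A − (4)·I) v_1 = (0, 0, 0, 0)ᵀ = 0. ✓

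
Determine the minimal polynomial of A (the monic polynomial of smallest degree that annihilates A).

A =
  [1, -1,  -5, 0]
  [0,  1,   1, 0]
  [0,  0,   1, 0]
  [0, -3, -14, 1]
x^3 - 3*x^2 + 3*x - 1

The characteristic polynomial is χ_A(x) = (x - 1)^4, so the eigenvalues are known. The minimal polynomial is
  m_A(x) = Π_λ (x − λ)^{k_λ}
where k_λ is the size of the *largest* Jordan block for λ (equivalently, the smallest k with (A − λI)^k v = 0 for every generalised eigenvector v of λ).

  λ = 1: largest Jordan block has size 3, contributing (x − 1)^3

So m_A(x) = (x - 1)^3 = x^3 - 3*x^2 + 3*x - 1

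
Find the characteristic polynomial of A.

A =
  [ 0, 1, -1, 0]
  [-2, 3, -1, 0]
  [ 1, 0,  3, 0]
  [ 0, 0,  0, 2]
x^4 - 8*x^3 + 24*x^2 - 32*x + 16

Expanding det(x·I − A) (e.g. by cofactor expansion or by noting that A is similar to its Jordan form J, which has the same characteristic polynomial as A) gives
  χ_A(x) = x^4 - 8*x^3 + 24*x^2 - 32*x + 16
which factors as (x - 2)^4. The eigenvalues (with algebraic multiplicities) are λ = 2 with multiplicity 4.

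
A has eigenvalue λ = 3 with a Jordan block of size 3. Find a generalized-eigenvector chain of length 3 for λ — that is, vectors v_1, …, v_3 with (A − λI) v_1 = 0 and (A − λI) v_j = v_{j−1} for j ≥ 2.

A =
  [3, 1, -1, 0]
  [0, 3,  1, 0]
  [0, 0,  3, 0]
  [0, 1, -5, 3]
A Jordan chain for λ = 3 of length 3:
v_1 = (1, 0, 0, 1)ᵀ
v_2 = (-1, 1, 0, -5)ᵀ
v_3 = (0, 0, 1, 0)ᵀ

Let N = A − (3)·I. We want v_3 with N^3 v_3 = 0 but N^2 v_3 ≠ 0; then v_{j-1} := N · v_j for j = 3, …, 2.

Pick v_3 = (0, 0, 1, 0)ᵀ.
Then v_2 = N · v_3 = (-1, 1, 0, -5)ᵀ.
Then v_1 = N · v_2 = (1, 0, 0, 1)ᵀ.

Sanity check: (A − (3)·I) v_1 = (0, 0, 0, 0)ᵀ = 0. ✓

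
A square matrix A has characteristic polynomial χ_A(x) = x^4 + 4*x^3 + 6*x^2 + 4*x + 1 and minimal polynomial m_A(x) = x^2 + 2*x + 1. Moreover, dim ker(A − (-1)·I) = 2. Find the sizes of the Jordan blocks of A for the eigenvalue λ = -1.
Block sizes for λ = -1: [2, 2]

Step 1 — from the characteristic polynomial, algebraic multiplicity of λ = -1 is 4. From dim ker(A − (-1)·I) = 2, there are exactly 2 Jordan blocks for λ = -1.
Step 2 — from the minimal polynomial, the factor (x + 1)^2 tells us the largest block for λ = -1 has size 2.
Step 3 — with total size 4, 2 blocks, and largest block 2, the block sizes (in nonincreasing order) are [2, 2].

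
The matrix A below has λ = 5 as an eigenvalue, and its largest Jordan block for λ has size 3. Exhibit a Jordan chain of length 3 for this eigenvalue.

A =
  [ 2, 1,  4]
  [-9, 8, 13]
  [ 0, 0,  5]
A Jordan chain for λ = 5 of length 3:
v_1 = (1, 3, 0)ᵀ
v_2 = (4, 13, 0)ᵀ
v_3 = (0, 0, 1)ᵀ

Let N = A − (5)·I. We want v_3 with N^3 v_3 = 0 but N^2 v_3 ≠ 0; then v_{j-1} := N · v_j for j = 3, …, 2.

Pick v_3 = (0, 0, 1)ᵀ.
Then v_2 = N · v_3 = (4, 13, 0)ᵀ.
Then v_1 = N · v_2 = (1, 3, 0)ᵀ.

Sanity check: (A − (5)·I) v_1 = (0, 0, 0)ᵀ = 0. ✓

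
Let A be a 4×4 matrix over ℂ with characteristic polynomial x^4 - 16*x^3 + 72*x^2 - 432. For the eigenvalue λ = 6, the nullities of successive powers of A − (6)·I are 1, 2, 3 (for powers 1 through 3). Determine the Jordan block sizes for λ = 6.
Block sizes for λ = 6: [3]

From the dimensions of kernels of powers, the number of Jordan blocks of size at least j is d_j − d_{j−1} where d_j = dim ker(N^j) (with d_0 = 0). Computing the differences gives [1, 1, 1].
The number of blocks of size exactly k is (#blocks of size ≥ k) − (#blocks of size ≥ k + 1), so the partition is: 1 block(s) of size 3.
In nonincreasing order the block sizes are [3].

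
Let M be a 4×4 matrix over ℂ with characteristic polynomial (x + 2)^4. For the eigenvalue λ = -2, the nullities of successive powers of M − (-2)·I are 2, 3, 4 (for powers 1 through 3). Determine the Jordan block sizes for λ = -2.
Block sizes for λ = -2: [3, 1]

From the dimensions of kernels of powers, the number of Jordan blocks of size at least j is d_j − d_{j−1} where d_j = dim ker(N^j) (with d_0 = 0). Computing the differences gives [2, 1, 1].
The number of blocks of size exactly k is (#blocks of size ≥ k) − (#blocks of size ≥ k + 1), so the partition is: 1 block(s) of size 1, 1 block(s) of size 3.
In nonincreasing order the block sizes are [3, 1].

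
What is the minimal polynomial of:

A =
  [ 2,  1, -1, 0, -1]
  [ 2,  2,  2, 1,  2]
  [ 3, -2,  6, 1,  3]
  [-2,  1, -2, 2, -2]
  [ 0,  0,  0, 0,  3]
x^2 - 6*x + 9

The characteristic polynomial is χ_A(x) = (x - 3)^5, so the eigenvalues are known. The minimal polynomial is
  m_A(x) = Π_λ (x − λ)^{k_λ}
where k_λ is the size of the *largest* Jordan block for λ (equivalently, the smallest k with (A − λI)^k v = 0 for every generalised eigenvector v of λ).

  λ = 3: largest Jordan block has size 2, contributing (x − 3)^2

So m_A(x) = (x - 3)^2 = x^2 - 6*x + 9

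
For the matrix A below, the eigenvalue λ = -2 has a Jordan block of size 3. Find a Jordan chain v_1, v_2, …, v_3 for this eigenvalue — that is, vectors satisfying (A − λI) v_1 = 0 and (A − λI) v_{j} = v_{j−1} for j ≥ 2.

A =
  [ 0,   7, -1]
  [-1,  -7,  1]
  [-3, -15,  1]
A Jordan chain for λ = -2 of length 3:
v_1 = (-6, 3, 9)ᵀ
v_2 = (7, -5, -15)ᵀ
v_3 = (0, 1, 0)ᵀ

Let N = A − (-2)·I. We want v_3 with N^3 v_3 = 0 but N^2 v_3 ≠ 0; then v_{j-1} := N · v_j for j = 3, …, 2.

Pick v_3 = (0, 1, 0)ᵀ.
Then v_2 = N · v_3 = (7, -5, -15)ᵀ.
Then v_1 = N · v_2 = (-6, 3, 9)ᵀ.

Sanity check: (A − (-2)·I) v_1 = (0, 0, 0)ᵀ = 0. ✓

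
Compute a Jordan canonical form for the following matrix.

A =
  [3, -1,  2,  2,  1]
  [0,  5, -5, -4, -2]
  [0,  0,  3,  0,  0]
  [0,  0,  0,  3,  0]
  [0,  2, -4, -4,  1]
J_3(3) ⊕ J_1(3) ⊕ J_1(3)

The characteristic polynomial is
  det(x·I − A) = x^5 - 15*x^4 + 90*x^3 - 270*x^2 + 405*x - 243 = (x - 3)^5

Eigenvalues and multiplicities (the geometric multiplicity of λ is n − rank(A − λI), which equals the number of Jordan blocks for λ):
  λ = 3: algebraic multiplicity = 5, geometric multiplicity = 3

Determining the block sizes for each eigenvalue:
  λ = 3: with am = 5 and gm = 3, the partition is not yet determined (e.g. several partitions of 5 into 3 parts exist). Let N = A − (3)·I. Computing rank(N^1) = 2, rank(N^2) = 1, rank(N^3) = 0; the number of blocks of size ≥ j is rank(N^{j−1}) − rank(N^j), giving [3, 1, 1]. So we have 1 block(s) of size 3, 2 block(s) of size 1 → block sizes [3, 1, 1]

Assembling the blocks gives a Jordan form
J =
  [3, 1, 0, 0, 0]
  [0, 3, 1, 0, 0]
  [0, 0, 3, 0, 0]
  [0, 0, 0, 3, 0]
  [0, 0, 0, 0, 3]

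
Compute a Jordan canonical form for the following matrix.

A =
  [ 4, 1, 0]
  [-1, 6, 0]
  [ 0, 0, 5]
J_2(5) ⊕ J_1(5)

The characteristic polynomial is
  det(x·I − A) = x^3 - 15*x^2 + 75*x - 125 = (x - 5)^3

Eigenvalues and multiplicities (the geometric multiplicity of λ is n − rank(A − λI), which equals the number of Jordan blocks for λ):
  λ = 5: algebraic multiplicity = 3, geometric multiplicity = 2

Determining the block sizes for each eigenvalue:
  λ = 5: 2 blocks summing to 3 forces exactly one block of size 2 and the rest size 1 → block sizes [2, 1]

Assembling the blocks gives a Jordan form
J =
  [5, 1, 0]
  [0, 5, 0]
  [0, 0, 5]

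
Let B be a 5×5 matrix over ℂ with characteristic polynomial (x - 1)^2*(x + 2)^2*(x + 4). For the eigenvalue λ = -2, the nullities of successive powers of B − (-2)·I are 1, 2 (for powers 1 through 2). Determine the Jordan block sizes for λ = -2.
Block sizes for λ = -2: [2]

From the dimensions of kernels of powers, the number of Jordan blocks of size at least j is d_j − d_{j−1} where d_j = dim ker(N^j) (with d_0 = 0). Computing the differences gives [1, 1].
The number of blocks of size exactly k is (#blocks of size ≥ k) − (#blocks of size ≥ k + 1), so the partition is: 1 block(s) of size 2.
In nonincreasing order the block sizes are [2].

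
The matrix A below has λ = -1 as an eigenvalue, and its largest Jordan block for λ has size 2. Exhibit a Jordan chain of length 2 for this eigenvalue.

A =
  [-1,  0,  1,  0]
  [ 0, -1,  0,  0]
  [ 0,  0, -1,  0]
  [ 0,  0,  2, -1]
A Jordan chain for λ = -1 of length 2:
v_1 = (1, 0, 0, 2)ᵀ
v_2 = (0, 0, 1, 0)ᵀ

Let N = A − (-1)·I. We want v_2 with N^2 v_2 = 0 but N^1 v_2 ≠ 0; then v_{j-1} := N · v_j for j = 2, …, 2.

Pick v_2 = (0, 0, 1, 0)ᵀ.
Then v_1 = N · v_2 = (1, 0, 0, 2)ᵀ.

Sanity check: (A − (-1)·I) v_1 = (0, 0, 0, 0)ᵀ = 0. ✓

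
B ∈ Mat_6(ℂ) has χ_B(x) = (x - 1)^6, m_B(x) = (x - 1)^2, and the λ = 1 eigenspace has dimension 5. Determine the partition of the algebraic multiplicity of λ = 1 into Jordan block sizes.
Block sizes for λ = 1: [2, 1, 1, 1, 1]

Step 1 — from the characteristic polynomial, algebraic multiplicity of λ = 1 is 6. From dim ker(B − (1)·I) = 5, there are exactly 5 Jordan blocks for λ = 1.
Step 2 — from the minimal polynomial, the factor (x − 1)^2 tells us the largest block for λ = 1 has size 2.
Step 3 — with total size 6, 5 blocks, and largest block 2, the block sizes (in nonincreasing order) are [2, 1, 1, 1, 1].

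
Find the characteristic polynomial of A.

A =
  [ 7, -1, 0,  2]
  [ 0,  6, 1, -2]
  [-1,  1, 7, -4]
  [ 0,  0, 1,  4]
x^4 - 24*x^3 + 216*x^2 - 864*x + 1296

Expanding det(x·I − A) (e.g. by cofactor expansion or by noting that A is similar to its Jordan form J, which has the same characteristic polynomial as A) gives
  χ_A(x) = x^4 - 24*x^3 + 216*x^2 - 864*x + 1296
which factors as (x - 6)^4. The eigenvalues (with algebraic multiplicities) are λ = 6 with multiplicity 4.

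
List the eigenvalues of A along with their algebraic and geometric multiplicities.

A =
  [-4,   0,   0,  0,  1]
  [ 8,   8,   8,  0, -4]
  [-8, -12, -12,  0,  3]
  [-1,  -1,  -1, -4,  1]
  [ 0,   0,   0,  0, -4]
λ = -4: alg = 4, geom = 2; λ = 0: alg = 1, geom = 1

Step 1 — factor the characteristic polynomial to read off the algebraic multiplicities:
  χ_A(x) = x*(x + 4)^4

Step 2 — compute geometric multiplicities via the rank-nullity identity g(λ) = n − rank(A − λI):
  rank(A − (-4)·I) = 3, so dim ker(A − (-4)·I) = n − 3 = 2
  rank(A − (0)·I) = 4, so dim ker(A − (0)·I) = n − 4 = 1

Summary:
  λ = -4: algebraic multiplicity = 4, geometric multiplicity = 2
  λ = 0: algebraic multiplicity = 1, geometric multiplicity = 1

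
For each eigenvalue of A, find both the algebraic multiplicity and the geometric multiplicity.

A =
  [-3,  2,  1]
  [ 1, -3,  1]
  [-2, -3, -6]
λ = -4: alg = 3, geom = 1

Step 1 — factor the characteristic polynomial to read off the algebraic multiplicities:
  χ_A(x) = (x + 4)^3

Step 2 — compute geometric multiplicities via the rank-nullity identity g(λ) = n − rank(A − λI):
  rank(A − (-4)·I) = 2, so dim ker(A − (-4)·I) = n − 2 = 1

Summary:
  λ = -4: algebraic multiplicity = 3, geometric multiplicity = 1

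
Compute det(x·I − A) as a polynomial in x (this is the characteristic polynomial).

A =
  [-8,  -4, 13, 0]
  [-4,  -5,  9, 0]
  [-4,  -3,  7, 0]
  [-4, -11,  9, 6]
x^4 - 24*x^2 - 64*x - 48

Expanding det(x·I − A) (e.g. by cofactor expansion or by noting that A is similar to its Jordan form J, which has the same characteristic polynomial as A) gives
  χ_A(x) = x^4 - 24*x^2 - 64*x - 48
which factors as (x - 6)*(x + 2)^3. The eigenvalues (with algebraic multiplicities) are λ = -2 with multiplicity 3, λ = 6 with multiplicity 1.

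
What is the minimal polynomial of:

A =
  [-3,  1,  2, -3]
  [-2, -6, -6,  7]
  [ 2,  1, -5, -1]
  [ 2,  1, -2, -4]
x^3 + 13*x^2 + 55*x + 75

The characteristic polynomial is χ_A(x) = (x + 3)*(x + 5)^3, so the eigenvalues are known. The minimal polynomial is
  m_A(x) = Π_λ (x − λ)^{k_λ}
where k_λ is the size of the *largest* Jordan block for λ (equivalently, the smallest k with (A − λI)^k v = 0 for every generalised eigenvector v of λ).

  λ = -5: largest Jordan block has size 2, contributing (x + 5)^2
  λ = -3: largest Jordan block has size 1, contributing (x + 3)

So m_A(x) = (x + 3)*(x + 5)^2 = x^3 + 13*x^2 + 55*x + 75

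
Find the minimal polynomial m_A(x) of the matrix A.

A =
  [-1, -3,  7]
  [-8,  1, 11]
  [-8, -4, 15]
x^3 - 15*x^2 + 75*x - 125

The characteristic polynomial is χ_A(x) = (x - 5)^3, so the eigenvalues are known. The minimal polynomial is
  m_A(x) = Π_λ (x − λ)^{k_λ}
where k_λ is the size of the *largest* Jordan block for λ (equivalently, the smallest k with (A − λI)^k v = 0 for every generalised eigenvector v of λ).

  λ = 5: largest Jordan block has size 3, contributing (x − 5)^3

So m_A(x) = (x - 5)^3 = x^3 - 15*x^2 + 75*x - 125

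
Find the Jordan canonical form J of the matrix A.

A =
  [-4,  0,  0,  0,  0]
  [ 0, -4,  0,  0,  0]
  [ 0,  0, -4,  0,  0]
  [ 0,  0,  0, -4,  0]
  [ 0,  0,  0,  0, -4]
J_1(-4) ⊕ J_1(-4) ⊕ J_1(-4) ⊕ J_1(-4) ⊕ J_1(-4)

The characteristic polynomial is
  det(x·I − A) = x^5 + 20*x^4 + 160*x^3 + 640*x^2 + 1280*x + 1024 = (x + 4)^5

Eigenvalues and multiplicities (the geometric multiplicity of λ is n − rank(A − λI), which equals the number of Jordan blocks for λ):
  λ = -4: algebraic multiplicity = 5, geometric multiplicity = 5

Determining the block sizes for each eigenvalue:
  λ = -4: gm = am = 5, so every block has size 1 → block sizes [1, 1, 1, 1, 1]

Assembling the blocks gives a Jordan form
J =
  [-4,  0,  0,  0,  0]
  [ 0, -4,  0,  0,  0]
  [ 0,  0, -4,  0,  0]
  [ 0,  0,  0, -4,  0]
  [ 0,  0,  0,  0, -4]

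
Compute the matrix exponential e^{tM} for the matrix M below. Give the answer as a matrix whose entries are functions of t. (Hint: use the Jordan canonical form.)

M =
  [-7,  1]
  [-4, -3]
e^{tM} =
  [-2*t*exp(-5*t) + exp(-5*t), t*exp(-5*t)]
  [-4*t*exp(-5*t), 2*t*exp(-5*t) + exp(-5*t)]

Strategy: write M = P · J · P⁻¹ where J is a Jordan canonical form, so e^{tM} = P · e^{tJ} · P⁻¹, and e^{tJ} can be computed block-by-block.

M has Jordan form
J =
  [-5,  1]
  [ 0, -5]
(up to reordering of blocks).

Per-block formulas:
  For a 2×2 Jordan block J_2(-5): exp(t · J_2(-5)) = e^(-5t)·(I + t·N), where N is the 2×2 nilpotent shift.

After assembling e^{tJ} and conjugating by P, we get:

e^{tM} =
  [-2*t*exp(-5*t) + exp(-5*t), t*exp(-5*t)]
  [-4*t*exp(-5*t), 2*t*exp(-5*t) + exp(-5*t)]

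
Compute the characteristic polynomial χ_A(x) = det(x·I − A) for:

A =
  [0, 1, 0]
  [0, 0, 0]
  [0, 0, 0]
x^3

Expanding det(x·I − A) (e.g. by cofactor expansion or by noting that A is similar to its Jordan form J, which has the same characteristic polynomial as A) gives
  χ_A(x) = x^3
which factors as x^3. The eigenvalues (with algebraic multiplicities) are λ = 0 with multiplicity 3.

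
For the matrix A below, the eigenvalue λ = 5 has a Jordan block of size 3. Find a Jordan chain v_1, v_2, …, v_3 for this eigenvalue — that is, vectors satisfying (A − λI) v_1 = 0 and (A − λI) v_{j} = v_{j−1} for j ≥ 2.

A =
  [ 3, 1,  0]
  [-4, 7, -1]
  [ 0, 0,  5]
A Jordan chain for λ = 5 of length 3:
v_1 = (-1, -2, 0)ᵀ
v_2 = (0, -1, 0)ᵀ
v_3 = (0, 0, 1)ᵀ

Let N = A − (5)·I. We want v_3 with N^3 v_3 = 0 but N^2 v_3 ≠ 0; then v_{j-1} := N · v_j for j = 3, …, 2.

Pick v_3 = (0, 0, 1)ᵀ.
Then v_2 = N · v_3 = (0, -1, 0)ᵀ.
Then v_1 = N · v_2 = (-1, -2, 0)ᵀ.

Sanity check: (A − (5)·I) v_1 = (0, 0, 0)ᵀ = 0. ✓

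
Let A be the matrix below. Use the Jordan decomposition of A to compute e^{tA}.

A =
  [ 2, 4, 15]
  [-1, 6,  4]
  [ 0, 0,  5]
e^{tA} =
  [-2*t*exp(4*t) + exp(4*t), 4*t*exp(4*t), 14*t*exp(4*t) + exp(5*t) - exp(4*t)]
  [-t*exp(4*t), 2*t*exp(4*t) + exp(4*t), 7*t*exp(4*t) - 3*exp(5*t) + 3*exp(4*t)]
  [0, 0, exp(5*t)]

Strategy: write A = P · J · P⁻¹ where J is a Jordan canonical form, so e^{tA} = P · e^{tJ} · P⁻¹, and e^{tJ} can be computed block-by-block.

A has Jordan form
J =
  [4, 1, 0]
  [0, 4, 0]
  [0, 0, 5]
(up to reordering of blocks).

Per-block formulas:
  For a 2×2 Jordan block J_2(4): exp(t · J_2(4)) = e^(4t)·(I + t·N), where N is the 2×2 nilpotent shift.
  For a 1×1 block at λ = 5: exp(t · [5]) = [e^(5t)].

After assembling e^{tJ} and conjugating by P, we get:

e^{tA} =
  [-2*t*exp(4*t) + exp(4*t), 4*t*exp(4*t), 14*t*exp(4*t) + exp(5*t) - exp(4*t)]
  [-t*exp(4*t), 2*t*exp(4*t) + exp(4*t), 7*t*exp(4*t) - 3*exp(5*t) + 3*exp(4*t)]
  [0, 0, exp(5*t)]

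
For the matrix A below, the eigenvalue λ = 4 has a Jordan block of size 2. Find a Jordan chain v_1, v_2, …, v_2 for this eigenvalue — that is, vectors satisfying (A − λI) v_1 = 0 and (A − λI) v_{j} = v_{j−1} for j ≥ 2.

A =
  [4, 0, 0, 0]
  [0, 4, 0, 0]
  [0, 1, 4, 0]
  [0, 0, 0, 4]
A Jordan chain for λ = 4 of length 2:
v_1 = (0, 0, 1, 0)ᵀ
v_2 = (0, 1, 0, 0)ᵀ

Let N = A − (4)·I. We want v_2 with N^2 v_2 = 0 but N^1 v_2 ≠ 0; then v_{j-1} := N · v_j for j = 2, …, 2.

Pick v_2 = (0, 1, 0, 0)ᵀ.
Then v_1 = N · v_2 = (0, 0, 1, 0)ᵀ.

Sanity check: (A − (4)·I) v_1 = (0, 0, 0, 0)ᵀ = 0. ✓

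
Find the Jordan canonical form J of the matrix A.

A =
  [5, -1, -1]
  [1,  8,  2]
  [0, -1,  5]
J_3(6)

The characteristic polynomial is
  det(x·I − A) = x^3 - 18*x^2 + 108*x - 216 = (x - 6)^3

Eigenvalues and multiplicities (the geometric multiplicity of λ is n − rank(A − λI), which equals the number of Jordan blocks for λ):
  λ = 6: algebraic multiplicity = 3, geometric multiplicity = 1

Determining the block sizes for each eigenvalue:
  λ = 6: one block (gm = 1), so the single block has size am = 3 → block sizes [3]

Assembling the blocks gives a Jordan form
J =
  [6, 1, 0]
  [0, 6, 1]
  [0, 0, 6]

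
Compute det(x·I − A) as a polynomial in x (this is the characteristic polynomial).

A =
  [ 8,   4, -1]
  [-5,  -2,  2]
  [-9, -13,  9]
x^3 - 15*x^2 + 75*x - 125

Expanding det(x·I − A) (e.g. by cofactor expansion or by noting that A is similar to its Jordan form J, which has the same characteristic polynomial as A) gives
  χ_A(x) = x^3 - 15*x^2 + 75*x - 125
which factors as (x - 5)^3. The eigenvalues (with algebraic multiplicities) are λ = 5 with multiplicity 3.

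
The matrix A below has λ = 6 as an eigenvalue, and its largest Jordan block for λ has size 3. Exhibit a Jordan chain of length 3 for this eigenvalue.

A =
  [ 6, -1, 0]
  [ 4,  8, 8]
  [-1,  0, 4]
A Jordan chain for λ = 6 of length 3:
v_1 = (-4, 0, 2)ᵀ
v_2 = (0, 4, -1)ᵀ
v_3 = (1, 0, 0)ᵀ

Let N = A − (6)·I. We want v_3 with N^3 v_3 = 0 but N^2 v_3 ≠ 0; then v_{j-1} := N · v_j for j = 3, …, 2.

Pick v_3 = (1, 0, 0)ᵀ.
Then v_2 = N · v_3 = (0, 4, -1)ᵀ.
Then v_1 = N · v_2 = (-4, 0, 2)ᵀ.

Sanity check: (A − (6)·I) v_1 = (0, 0, 0)ᵀ = 0. ✓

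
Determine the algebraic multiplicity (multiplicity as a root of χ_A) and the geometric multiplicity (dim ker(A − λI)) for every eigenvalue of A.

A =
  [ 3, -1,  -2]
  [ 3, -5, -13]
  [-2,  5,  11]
λ = 3: alg = 3, geom = 1

Step 1 — factor the characteristic polynomial to read off the algebraic multiplicities:
  χ_A(x) = (x - 3)^3

Step 2 — compute geometric multiplicities via the rank-nullity identity g(λ) = n − rank(A − λI):
  rank(A − (3)·I) = 2, so dim ker(A − (3)·I) = n − 2 = 1

Summary:
  λ = 3: algebraic multiplicity = 3, geometric multiplicity = 1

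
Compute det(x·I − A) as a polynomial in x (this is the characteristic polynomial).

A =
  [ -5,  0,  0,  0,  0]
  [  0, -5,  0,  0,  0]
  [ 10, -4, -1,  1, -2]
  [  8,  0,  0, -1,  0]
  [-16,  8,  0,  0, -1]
x^5 + 13*x^4 + 58*x^3 + 106*x^2 + 85*x + 25

Expanding det(x·I − A) (e.g. by cofactor expansion or by noting that A is similar to its Jordan form J, which has the same characteristic polynomial as A) gives
  χ_A(x) = x^5 + 13*x^4 + 58*x^3 + 106*x^2 + 85*x + 25
which factors as (x + 1)^3*(x + 5)^2. The eigenvalues (with algebraic multiplicities) are λ = -5 with multiplicity 2, λ = -1 with multiplicity 3.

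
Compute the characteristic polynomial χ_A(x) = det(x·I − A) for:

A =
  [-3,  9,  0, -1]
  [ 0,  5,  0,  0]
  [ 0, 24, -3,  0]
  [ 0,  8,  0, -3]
x^4 + 4*x^3 - 18*x^2 - 108*x - 135

Expanding det(x·I − A) (e.g. by cofactor expansion or by noting that A is similar to its Jordan form J, which has the same characteristic polynomial as A) gives
  χ_A(x) = x^4 + 4*x^3 - 18*x^2 - 108*x - 135
which factors as (x - 5)*(x + 3)^3. The eigenvalues (with algebraic multiplicities) are λ = -3 with multiplicity 3, λ = 5 with multiplicity 1.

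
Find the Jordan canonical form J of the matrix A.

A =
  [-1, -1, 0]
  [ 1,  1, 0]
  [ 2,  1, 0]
J_3(0)

The characteristic polynomial is
  det(x·I − A) = x^3

Eigenvalues and multiplicities (the geometric multiplicity of λ is n − rank(A − λI), which equals the number of Jordan blocks for λ):
  λ = 0: algebraic multiplicity = 3, geometric multiplicity = 1

Determining the block sizes for each eigenvalue:
  λ = 0: one block (gm = 1), so the single block has size am = 3 → block sizes [3]

Assembling the blocks gives a Jordan form
J =
  [0, 1, 0]
  [0, 0, 1]
  [0, 0, 0]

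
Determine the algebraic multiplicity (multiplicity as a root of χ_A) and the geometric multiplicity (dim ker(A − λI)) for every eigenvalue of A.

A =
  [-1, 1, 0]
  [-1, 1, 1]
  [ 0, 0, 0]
λ = 0: alg = 3, geom = 1

Step 1 — factor the characteristic polynomial to read off the algebraic multiplicities:
  χ_A(x) = x^3

Step 2 — compute geometric multiplicities via the rank-nullity identity g(λ) = n − rank(A − λI):
  rank(A − (0)·I) = 2, so dim ker(A − (0)·I) = n − 2 = 1

Summary:
  λ = 0: algebraic multiplicity = 3, geometric multiplicity = 1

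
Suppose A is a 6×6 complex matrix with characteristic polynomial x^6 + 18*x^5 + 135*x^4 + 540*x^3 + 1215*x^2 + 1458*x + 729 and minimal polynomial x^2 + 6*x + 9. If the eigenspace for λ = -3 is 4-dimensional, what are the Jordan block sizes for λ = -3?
Block sizes for λ = -3: [2, 2, 1, 1]

Step 1 — from the characteristic polynomial, algebraic multiplicity of λ = -3 is 6. From dim ker(A − (-3)·I) = 4, there are exactly 4 Jordan blocks for λ = -3.
Step 2 — from the minimal polynomial, the factor (x + 3)^2 tells us the largest block for λ = -3 has size 2.
Step 3 — with total size 6, 4 blocks, and largest block 2, the block sizes (in nonincreasing order) are [2, 2, 1, 1].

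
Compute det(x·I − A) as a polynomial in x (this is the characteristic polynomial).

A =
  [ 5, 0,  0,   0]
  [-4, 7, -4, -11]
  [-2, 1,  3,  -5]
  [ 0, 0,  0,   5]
x^4 - 20*x^3 + 150*x^2 - 500*x + 625

Expanding det(x·I − A) (e.g. by cofactor expansion or by noting that A is similar to its Jordan form J, which has the same characteristic polynomial as A) gives
  χ_A(x) = x^4 - 20*x^3 + 150*x^2 - 500*x + 625
which factors as (x - 5)^4. The eigenvalues (with algebraic multiplicities) are λ = 5 with multiplicity 4.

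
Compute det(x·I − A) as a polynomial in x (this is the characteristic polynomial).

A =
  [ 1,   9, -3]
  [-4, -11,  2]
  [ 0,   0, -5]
x^3 + 15*x^2 + 75*x + 125

Expanding det(x·I − A) (e.g. by cofactor expansion or by noting that A is similar to its Jordan form J, which has the same characteristic polynomial as A) gives
  χ_A(x) = x^3 + 15*x^2 + 75*x + 125
which factors as (x + 5)^3. The eigenvalues (with algebraic multiplicities) are λ = -5 with multiplicity 3.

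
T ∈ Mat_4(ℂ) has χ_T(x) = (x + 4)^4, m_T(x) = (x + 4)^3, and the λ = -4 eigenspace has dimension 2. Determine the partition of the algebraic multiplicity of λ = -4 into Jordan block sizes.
Block sizes for λ = -4: [3, 1]

Step 1 — from the characteristic polynomial, algebraic multiplicity of λ = -4 is 4. From dim ker(T − (-4)·I) = 2, there are exactly 2 Jordan blocks for λ = -4.
Step 2 — from the minimal polynomial, the factor (x + 4)^3 tells us the largest block for λ = -4 has size 3.
Step 3 — with total size 4, 2 blocks, and largest block 3, the block sizes (in nonincreasing order) are [3, 1].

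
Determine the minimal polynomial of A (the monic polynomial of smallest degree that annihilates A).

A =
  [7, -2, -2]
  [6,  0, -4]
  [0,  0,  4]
x^2 - 7*x + 12

The characteristic polynomial is χ_A(x) = (x - 4)^2*(x - 3), so the eigenvalues are known. The minimal polynomial is
  m_A(x) = Π_λ (x − λ)^{k_λ}
where k_λ is the size of the *largest* Jordan block for λ (equivalently, the smallest k with (A − λI)^k v = 0 for every generalised eigenvector v of λ).

  λ = 3: largest Jordan block has size 1, contributing (x − 3)
  λ = 4: largest Jordan block has size 1, contributing (x − 4)

So m_A(x) = (x - 4)*(x - 3) = x^2 - 7*x + 12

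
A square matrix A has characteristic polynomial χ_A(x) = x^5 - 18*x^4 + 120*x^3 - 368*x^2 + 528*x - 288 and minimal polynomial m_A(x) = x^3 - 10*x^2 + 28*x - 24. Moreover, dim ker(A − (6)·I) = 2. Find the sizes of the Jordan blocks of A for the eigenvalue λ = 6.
Block sizes for λ = 6: [1, 1]

Step 1 — from the characteristic polynomial, algebraic multiplicity of λ = 6 is 2. From dim ker(A − (6)·I) = 2, there are exactly 2 Jordan blocks for λ = 6.
Step 2 — from the minimal polynomial, the factor (x − 6) tells us the largest block for λ = 6 has size 1.
Step 3 — with total size 2, 2 blocks, and largest block 1, the block sizes (in nonincreasing order) are [1, 1].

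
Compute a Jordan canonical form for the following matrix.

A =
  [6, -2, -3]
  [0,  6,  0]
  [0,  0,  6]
J_2(6) ⊕ J_1(6)

The characteristic polynomial is
  det(x·I − A) = x^3 - 18*x^2 + 108*x - 216 = (x - 6)^3

Eigenvalues and multiplicities (the geometric multiplicity of λ is n − rank(A − λI), which equals the number of Jordan blocks for λ):
  λ = 6: algebraic multiplicity = 3, geometric multiplicity = 2

Determining the block sizes for each eigenvalue:
  λ = 6: 2 blocks summing to 3 forces exactly one block of size 2 and the rest size 1 → block sizes [2, 1]

Assembling the blocks gives a Jordan form
J =
  [6, 1, 0]
  [0, 6, 0]
  [0, 0, 6]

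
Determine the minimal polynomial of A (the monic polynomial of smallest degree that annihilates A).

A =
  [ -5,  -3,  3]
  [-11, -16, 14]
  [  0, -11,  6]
x^3 + 15*x^2 + 75*x + 125

The characteristic polynomial is χ_A(x) = (x + 5)^3, so the eigenvalues are known. The minimal polynomial is
  m_A(x) = Π_λ (x − λ)^{k_λ}
where k_λ is the size of the *largest* Jordan block for λ (equivalently, the smallest k with (A − λI)^k v = 0 for every generalised eigenvector v of λ).

  λ = -5: largest Jordan block has size 3, contributing (x + 5)^3

So m_A(x) = (x + 5)^3 = x^3 + 15*x^2 + 75*x + 125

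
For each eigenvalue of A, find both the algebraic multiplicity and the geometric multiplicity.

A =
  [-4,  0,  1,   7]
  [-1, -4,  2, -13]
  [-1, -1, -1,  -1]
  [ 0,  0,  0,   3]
λ = -3: alg = 3, geom = 1; λ = 3: alg = 1, geom = 1

Step 1 — factor the characteristic polynomial to read off the algebraic multiplicities:
  χ_A(x) = (x - 3)*(x + 3)^3

Step 2 — compute geometric multiplicities via the rank-nullity identity g(λ) = n − rank(A − λI):
  rank(A − (-3)·I) = 3, so dim ker(A − (-3)·I) = n − 3 = 1
  rank(A − (3)·I) = 3, so dim ker(A − (3)·I) = n − 3 = 1

Summary:
  λ = -3: algebraic multiplicity = 3, geometric multiplicity = 1
  λ = 3: algebraic multiplicity = 1, geometric multiplicity = 1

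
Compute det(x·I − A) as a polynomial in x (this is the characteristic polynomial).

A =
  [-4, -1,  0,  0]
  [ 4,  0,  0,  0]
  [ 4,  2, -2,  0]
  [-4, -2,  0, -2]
x^4 + 8*x^3 + 24*x^2 + 32*x + 16

Expanding det(x·I − A) (e.g. by cofactor expansion or by noting that A is similar to its Jordan form J, which has the same characteristic polynomial as A) gives
  χ_A(x) = x^4 + 8*x^3 + 24*x^2 + 32*x + 16
which factors as (x + 2)^4. The eigenvalues (with algebraic multiplicities) are λ = -2 with multiplicity 4.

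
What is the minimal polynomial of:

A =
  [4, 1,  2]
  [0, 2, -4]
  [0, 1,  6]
x^2 - 8*x + 16

The characteristic polynomial is χ_A(x) = (x - 4)^3, so the eigenvalues are known. The minimal polynomial is
  m_A(x) = Π_λ (x − λ)^{k_λ}
where k_λ is the size of the *largest* Jordan block for λ (equivalently, the smallest k with (A − λI)^k v = 0 for every generalised eigenvector v of λ).

  λ = 4: largest Jordan block has size 2, contributing (x − 4)^2

So m_A(x) = (x - 4)^2 = x^2 - 8*x + 16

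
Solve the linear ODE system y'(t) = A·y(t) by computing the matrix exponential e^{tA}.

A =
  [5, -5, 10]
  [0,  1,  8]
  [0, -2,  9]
e^{tA} =
  [exp(5*t), -5*t*exp(5*t), 10*t*exp(5*t)]
  [0, -4*t*exp(5*t) + exp(5*t), 8*t*exp(5*t)]
  [0, -2*t*exp(5*t), 4*t*exp(5*t) + exp(5*t)]

Strategy: write A = P · J · P⁻¹ where J is a Jordan canonical form, so e^{tA} = P · e^{tJ} · P⁻¹, and e^{tJ} can be computed block-by-block.

A has Jordan form
J =
  [5, 1, 0]
  [0, 5, 0]
  [0, 0, 5]
(up to reordering of blocks).

Per-block formulas:
  For a 1×1 block at λ = 5: exp(t · [5]) = [e^(5t)].
  For a 2×2 Jordan block J_2(5): exp(t · J_2(5)) = e^(5t)·(I + t·N), where N is the 2×2 nilpotent shift.

After assembling e^{tJ} and conjugating by P, we get:

e^{tA} =
  [exp(5*t), -5*t*exp(5*t), 10*t*exp(5*t)]
  [0, -4*t*exp(5*t) + exp(5*t), 8*t*exp(5*t)]
  [0, -2*t*exp(5*t), 4*t*exp(5*t) + exp(5*t)]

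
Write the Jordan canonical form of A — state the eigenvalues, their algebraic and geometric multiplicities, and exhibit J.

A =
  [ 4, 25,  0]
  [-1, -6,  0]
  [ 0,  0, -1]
J_2(-1) ⊕ J_1(-1)

The characteristic polynomial is
  det(x·I − A) = x^3 + 3*x^2 + 3*x + 1 = (x + 1)^3

Eigenvalues and multiplicities (the geometric multiplicity of λ is n − rank(A − λI), which equals the number of Jordan blocks for λ):
  λ = -1: algebraic multiplicity = 3, geometric multiplicity = 2

Determining the block sizes for each eigenvalue:
  λ = -1: 2 blocks summing to 3 forces exactly one block of size 2 and the rest size 1 → block sizes [2, 1]

Assembling the blocks gives a Jordan form
J =
  [-1,  1,  0]
  [ 0, -1,  0]
  [ 0,  0, -1]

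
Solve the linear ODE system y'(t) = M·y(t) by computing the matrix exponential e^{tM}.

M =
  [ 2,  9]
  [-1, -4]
e^{tM} =
  [3*t*exp(-t) + exp(-t), 9*t*exp(-t)]
  [-t*exp(-t), -3*t*exp(-t) + exp(-t)]

Strategy: write M = P · J · P⁻¹ where J is a Jordan canonical form, so e^{tM} = P · e^{tJ} · P⁻¹, and e^{tJ} can be computed block-by-block.

M has Jordan form
J =
  [-1,  1]
  [ 0, -1]
(up to reordering of blocks).

Per-block formulas:
  For a 2×2 Jordan block J_2(-1): exp(t · J_2(-1)) = e^(-1t)·(I + t·N), where N is the 2×2 nilpotent shift.

After assembling e^{tJ} and conjugating by P, we get:

e^{tM} =
  [3*t*exp(-t) + exp(-t), 9*t*exp(-t)]
  [-t*exp(-t), -3*t*exp(-t) + exp(-t)]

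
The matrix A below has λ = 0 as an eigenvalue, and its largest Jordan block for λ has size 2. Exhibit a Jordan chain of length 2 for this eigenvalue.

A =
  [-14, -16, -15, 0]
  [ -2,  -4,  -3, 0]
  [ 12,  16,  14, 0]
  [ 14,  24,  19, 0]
A Jordan chain for λ = 0 of length 2:
v_1 = (2, 2, -4, -10)ᵀ
v_2 = (1, -1, 0, 0)ᵀ

Let N = A − (0)·I. We want v_2 with N^2 v_2 = 0 but N^1 v_2 ≠ 0; then v_{j-1} := N · v_j for j = 2, …, 2.

Pick v_2 = (1, -1, 0, 0)ᵀ.
Then v_1 = N · v_2 = (2, 2, -4, -10)ᵀ.

Sanity check: (A − (0)·I) v_1 = (0, 0, 0, 0)ᵀ = 0. ✓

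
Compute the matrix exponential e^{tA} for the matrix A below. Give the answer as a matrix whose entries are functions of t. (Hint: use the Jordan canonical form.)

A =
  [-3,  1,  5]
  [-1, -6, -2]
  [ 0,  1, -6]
e^{tA} =
  [3*t^2*exp(-5*t)/2 + 2*t*exp(-5*t) + exp(-5*t), 3*t^2*exp(-5*t) + t*exp(-5*t), 3*t^2*exp(-5*t)/2 + 5*t*exp(-5*t)]
  [-t^2*exp(-5*t)/2 - t*exp(-5*t), -t^2*exp(-5*t) - t*exp(-5*t) + exp(-5*t), -t^2*exp(-5*t)/2 - 2*t*exp(-5*t)]
  [-t^2*exp(-5*t)/2, -t^2*exp(-5*t) + t*exp(-5*t), -t^2*exp(-5*t)/2 - t*exp(-5*t) + exp(-5*t)]

Strategy: write A = P · J · P⁻¹ where J is a Jordan canonical form, so e^{tA} = P · e^{tJ} · P⁻¹, and e^{tJ} can be computed block-by-block.

A has Jordan form
J =
  [-5,  1,  0]
  [ 0, -5,  1]
  [ 0,  0, -5]
(up to reordering of blocks).

Per-block formulas:
  For a 3×3 Jordan block J_3(-5): exp(t · J_3(-5)) = e^(-5t)·(I + t·N + (t^2/2)·N^2), where N is the 3×3 nilpotent shift.

After assembling e^{tJ} and conjugating by P, we get:

e^{tA} =
  [3*t^2*exp(-5*t)/2 + 2*t*exp(-5*t) + exp(-5*t), 3*t^2*exp(-5*t) + t*exp(-5*t), 3*t^2*exp(-5*t)/2 + 5*t*exp(-5*t)]
  [-t^2*exp(-5*t)/2 - t*exp(-5*t), -t^2*exp(-5*t) - t*exp(-5*t) + exp(-5*t), -t^2*exp(-5*t)/2 - 2*t*exp(-5*t)]
  [-t^2*exp(-5*t)/2, -t^2*exp(-5*t) + t*exp(-5*t), -t^2*exp(-5*t)/2 - t*exp(-5*t) + exp(-5*t)]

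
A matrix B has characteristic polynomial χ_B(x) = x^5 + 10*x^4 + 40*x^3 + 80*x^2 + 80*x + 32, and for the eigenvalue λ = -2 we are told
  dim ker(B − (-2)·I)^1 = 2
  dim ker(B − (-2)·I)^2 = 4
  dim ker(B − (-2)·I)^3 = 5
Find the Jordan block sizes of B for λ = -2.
Block sizes for λ = -2: [3, 2]

From the dimensions of kernels of powers, the number of Jordan blocks of size at least j is d_j − d_{j−1} where d_j = dim ker(N^j) (with d_0 = 0). Computing the differences gives [2, 2, 1].
The number of blocks of size exactly k is (#blocks of size ≥ k) − (#blocks of size ≥ k + 1), so the partition is: 1 block(s) of size 2, 1 block(s) of size 3.
In nonincreasing order the block sizes are [3, 2].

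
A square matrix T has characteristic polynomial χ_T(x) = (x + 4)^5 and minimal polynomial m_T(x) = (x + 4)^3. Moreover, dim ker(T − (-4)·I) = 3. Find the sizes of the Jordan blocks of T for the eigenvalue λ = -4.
Block sizes for λ = -4: [3, 1, 1]

Step 1 — from the characteristic polynomial, algebraic multiplicity of λ = -4 is 5. From dim ker(T − (-4)·I) = 3, there are exactly 3 Jordan blocks for λ = -4.
Step 2 — from the minimal polynomial, the factor (x + 4)^3 tells us the largest block for λ = -4 has size 3.
Step 3 — with total size 5, 3 blocks, and largest block 3, the block sizes (in nonincreasing order) are [3, 1, 1].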